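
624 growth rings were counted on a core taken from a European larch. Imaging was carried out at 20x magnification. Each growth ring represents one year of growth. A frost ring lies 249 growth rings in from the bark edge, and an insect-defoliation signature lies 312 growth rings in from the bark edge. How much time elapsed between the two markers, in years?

63 years

312 − 249 = 63 growth rings lie between the two events.
At one growth ring per year, 63 years elapsed between them.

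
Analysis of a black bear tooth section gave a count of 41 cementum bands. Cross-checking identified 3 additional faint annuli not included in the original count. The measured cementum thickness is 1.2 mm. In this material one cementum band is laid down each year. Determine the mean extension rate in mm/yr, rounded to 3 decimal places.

Correcting the raw count gives 41 + 3 = 44 true cementum bands.
Extension rate ≈ 1.2 / 44 = 0.027 mm/yr.

0.027 mm/yr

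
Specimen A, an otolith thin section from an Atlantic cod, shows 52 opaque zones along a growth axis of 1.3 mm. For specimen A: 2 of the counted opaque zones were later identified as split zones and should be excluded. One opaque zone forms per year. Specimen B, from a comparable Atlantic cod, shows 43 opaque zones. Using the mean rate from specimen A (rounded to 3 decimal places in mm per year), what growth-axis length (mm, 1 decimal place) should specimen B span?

Specimen A: true opaque zone count = 52 − 2 = 50.
A: 1.3 mm over 50 years gives 1.3 / 50 ≈ 0.026 mm/year.
B's length ≈ 0.026 × 43 = 1.1 mm.

1.1 mm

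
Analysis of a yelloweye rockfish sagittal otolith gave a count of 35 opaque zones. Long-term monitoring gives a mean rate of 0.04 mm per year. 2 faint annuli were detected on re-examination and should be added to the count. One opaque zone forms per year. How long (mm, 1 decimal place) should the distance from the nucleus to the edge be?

Adjusted count: 35 + 2 = 37 opaque zones.
37 years at 0.04 mm/year gives 0.04 × 37 = 1.5 mm.

1.5 mm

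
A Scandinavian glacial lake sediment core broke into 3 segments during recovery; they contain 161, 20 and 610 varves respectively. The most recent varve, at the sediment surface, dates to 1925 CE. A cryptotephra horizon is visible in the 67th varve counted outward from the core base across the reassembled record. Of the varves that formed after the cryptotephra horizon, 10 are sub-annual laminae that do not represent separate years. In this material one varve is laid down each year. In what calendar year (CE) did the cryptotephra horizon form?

Total varves = 161 + 20 + 610 = 791.
Between varve 67 and the sediment surface there are 791 − 67 = 724 varves.
724 − 10 false = 714 true varves after the cryptotephra horizon.
The varve at the sediment surface is 1925 CE, so the cryptotephra horizon dates to 1925 − 714 = 1211 CE.

1211 CE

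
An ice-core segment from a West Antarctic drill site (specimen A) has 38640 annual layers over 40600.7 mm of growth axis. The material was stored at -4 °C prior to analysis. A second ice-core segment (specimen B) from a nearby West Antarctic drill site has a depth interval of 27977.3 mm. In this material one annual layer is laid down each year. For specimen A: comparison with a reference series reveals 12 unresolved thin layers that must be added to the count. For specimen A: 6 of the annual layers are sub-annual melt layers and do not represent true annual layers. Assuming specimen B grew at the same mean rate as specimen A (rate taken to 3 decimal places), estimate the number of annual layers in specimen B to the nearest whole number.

Specimen A: true annual layer count = 38640 − 6 + 12 = 38646.
A: Extension rate ≈ 40600.7 / 38646 = 1.051 mm/year.
B spans 27977.3 / 1.051 = 26619.70 years ≈ 26620 annual layers.

26620 annual layers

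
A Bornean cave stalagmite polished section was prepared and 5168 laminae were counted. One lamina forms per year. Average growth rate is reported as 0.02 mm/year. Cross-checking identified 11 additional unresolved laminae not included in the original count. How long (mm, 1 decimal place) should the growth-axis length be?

True lamina count = 5168 + 11 = 5179.
Length ≈ 0.02 × 5179 = 103.6 mm.

103.6 mm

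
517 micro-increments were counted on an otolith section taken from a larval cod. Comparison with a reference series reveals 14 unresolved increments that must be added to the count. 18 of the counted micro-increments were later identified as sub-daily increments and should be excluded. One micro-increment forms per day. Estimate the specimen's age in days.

After corrections the count is 517 − 18 + 14 = 513 micro-increments.
At one micro-increment per day, that is 513 days.

513 days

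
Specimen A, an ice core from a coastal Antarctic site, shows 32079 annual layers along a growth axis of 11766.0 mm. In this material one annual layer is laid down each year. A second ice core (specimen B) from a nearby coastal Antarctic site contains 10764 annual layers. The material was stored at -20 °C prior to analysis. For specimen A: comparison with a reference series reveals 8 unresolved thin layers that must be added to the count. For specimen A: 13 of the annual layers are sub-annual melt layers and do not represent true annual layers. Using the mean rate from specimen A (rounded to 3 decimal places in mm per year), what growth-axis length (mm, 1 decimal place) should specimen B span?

Specimen A: correcting the raw count gives 32079 − 13 + 8 = 32074 true annual layers.
A: 11766.0 mm over 32074 years gives 11766.0 / 32074 ≈ 0.367 mm/year.
Length of B = 0.367 × 10764 = 3950.4 mm.

3950.4 mm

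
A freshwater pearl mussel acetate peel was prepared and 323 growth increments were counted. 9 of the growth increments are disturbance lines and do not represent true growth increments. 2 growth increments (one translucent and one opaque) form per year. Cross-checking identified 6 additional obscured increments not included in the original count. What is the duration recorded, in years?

Adjusted count: 323 − 9 + 6 = 320 growth increments.
With 2 growth increments per year, 320 / 2 = 160 years.

160 years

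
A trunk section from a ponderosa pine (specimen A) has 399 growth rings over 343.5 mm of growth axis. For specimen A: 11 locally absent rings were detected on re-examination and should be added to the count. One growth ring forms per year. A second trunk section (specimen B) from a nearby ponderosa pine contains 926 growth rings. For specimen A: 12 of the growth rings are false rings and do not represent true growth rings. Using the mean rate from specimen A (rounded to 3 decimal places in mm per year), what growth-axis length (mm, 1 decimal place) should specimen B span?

Specimen A: correcting the raw count gives 399 − 12 + 11 = 398 true growth rings.
A: 343.5 mm over 398 years gives 343.5 / 398 ≈ 0.863 mm/year.
B's length ≈ 0.863 × 926 = 799.1 mm.

799.1 mm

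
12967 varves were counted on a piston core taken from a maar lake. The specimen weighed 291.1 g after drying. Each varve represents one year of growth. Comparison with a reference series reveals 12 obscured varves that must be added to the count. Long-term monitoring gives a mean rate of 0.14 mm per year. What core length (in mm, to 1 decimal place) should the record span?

1817.1 mm

Adjusted count: 12967 + 12 = 12979 varves.
Predicted length = 0.14 mm/year × 12979 years = 1817.1 mm.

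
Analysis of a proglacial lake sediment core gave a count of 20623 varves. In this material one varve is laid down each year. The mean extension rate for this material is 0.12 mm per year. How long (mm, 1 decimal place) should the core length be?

2474.8 mm

The record spans 20623 years at 0.12 mm per year.
Predicted length = 0.12 mm/year × 20623 years = 2474.8 mm.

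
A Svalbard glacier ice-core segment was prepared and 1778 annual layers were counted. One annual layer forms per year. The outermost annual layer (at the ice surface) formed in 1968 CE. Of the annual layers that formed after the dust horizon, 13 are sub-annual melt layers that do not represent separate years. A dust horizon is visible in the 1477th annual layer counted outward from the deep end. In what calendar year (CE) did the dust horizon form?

Between annual layer 1477 and the ice surface there are 1778 − 1477 = 301 annual layers.
Removing the 13 false annual layers leaves 301 − 13 = 288 true annual layers beyond the dust horizon.
Counting back 288 years from 1968 CE places the dust horizon in 1968 − 288 = 1680 CE.

1680 CE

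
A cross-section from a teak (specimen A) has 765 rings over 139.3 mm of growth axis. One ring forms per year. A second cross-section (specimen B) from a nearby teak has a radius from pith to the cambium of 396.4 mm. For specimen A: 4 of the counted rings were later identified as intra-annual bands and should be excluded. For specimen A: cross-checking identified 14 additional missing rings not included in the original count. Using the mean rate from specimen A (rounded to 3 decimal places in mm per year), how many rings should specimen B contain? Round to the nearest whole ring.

Specimen A: true ring count = 765 − 4 + 14 = 775.
A: Mean rate = 139.3 mm / 775 years ≈ 0.180 mm/yr.
For B, 396.4 / 0.180 = 2202.22 years ≈ 2202 rings.

2202 rings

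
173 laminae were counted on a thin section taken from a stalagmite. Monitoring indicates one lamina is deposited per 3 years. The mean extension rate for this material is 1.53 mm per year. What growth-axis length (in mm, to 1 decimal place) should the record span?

At 3 years per lamina, 173 × 3 = 519 years.
Length ≈ 1.53 × 519 = 794.1 mm.

794.1 mm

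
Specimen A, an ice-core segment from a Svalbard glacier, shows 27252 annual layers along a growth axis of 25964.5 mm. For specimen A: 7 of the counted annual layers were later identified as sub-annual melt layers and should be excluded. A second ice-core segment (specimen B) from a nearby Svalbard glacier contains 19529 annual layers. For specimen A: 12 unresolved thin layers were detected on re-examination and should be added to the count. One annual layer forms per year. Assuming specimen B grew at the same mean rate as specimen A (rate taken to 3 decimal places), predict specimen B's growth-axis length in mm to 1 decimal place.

Specimen A: correcting the raw count gives 27252 − 7 + 12 = 27257 true annual layers.
A: 25964.5 mm over 27257 years gives 25964.5 / 27257 ≈ 0.953 mm per year.
For B, 0.953 mm/year × 19529 years = 18611.1 mm.

18611.1 mm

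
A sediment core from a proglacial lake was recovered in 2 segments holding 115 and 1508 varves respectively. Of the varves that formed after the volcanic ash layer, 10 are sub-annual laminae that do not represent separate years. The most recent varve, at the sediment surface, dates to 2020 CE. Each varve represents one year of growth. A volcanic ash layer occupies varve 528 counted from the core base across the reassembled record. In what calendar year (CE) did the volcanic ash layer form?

935 CE

Total varves = 115 + 1508 = 1623.
The volcanic ash layer sits at varve 528 from the core base, so 1623 − 528 = 1095 varves formed after it.
1095 − 10 false = 1085 true varves after the volcanic ash layer.
The varve at the sediment surface is 2020 CE, so the volcanic ash layer dates to 2020 − 1085 = 935 CE.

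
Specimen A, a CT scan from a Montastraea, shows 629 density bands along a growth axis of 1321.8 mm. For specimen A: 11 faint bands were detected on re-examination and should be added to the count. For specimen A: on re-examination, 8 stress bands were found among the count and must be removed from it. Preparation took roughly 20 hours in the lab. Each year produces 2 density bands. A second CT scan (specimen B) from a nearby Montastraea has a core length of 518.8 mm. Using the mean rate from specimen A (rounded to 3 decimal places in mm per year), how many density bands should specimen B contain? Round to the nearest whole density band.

248 density bands

Specimen A: correcting the raw count gives 629 − 8 + 11 = 632 true density bands.
Specimen A: dividing by 2 density bands per year: 632 / 2 = 316 years.
A: Mean rate = 1321.8 mm / 316 years ≈ 4.183 mm per year.
B spans 518.8 / 4.183 = 124.03 years; at 2 density bands per year that is 124.03 × 2 ≈ 248 density bands.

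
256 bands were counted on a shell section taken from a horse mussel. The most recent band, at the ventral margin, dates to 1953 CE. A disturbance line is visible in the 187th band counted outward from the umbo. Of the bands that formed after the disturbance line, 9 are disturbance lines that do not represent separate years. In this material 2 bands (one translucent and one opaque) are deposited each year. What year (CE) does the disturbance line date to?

The disturbance line sits at band 187 from the umbo, so 256 − 187 = 69 bands formed after it.
Removing the 9 false bands leaves 69 − 9 = 60 true bands beyond the disturbance line.
Dividing by 2 bands per year: 60 / 2 = 30 years.
The band at the ventral margin is 1953 CE, so the disturbance line dates to 1953 − 30 = 1923 CE.

1923 CE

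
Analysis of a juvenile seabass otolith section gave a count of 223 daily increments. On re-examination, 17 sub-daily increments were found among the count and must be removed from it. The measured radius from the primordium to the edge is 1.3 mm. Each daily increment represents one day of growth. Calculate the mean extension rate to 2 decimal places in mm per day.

True daily increment count = 223 − 17 = 206.
Mean rate = 1.3 mm / 206 days ≈ 0.01 mm per day.

0.01 mm per day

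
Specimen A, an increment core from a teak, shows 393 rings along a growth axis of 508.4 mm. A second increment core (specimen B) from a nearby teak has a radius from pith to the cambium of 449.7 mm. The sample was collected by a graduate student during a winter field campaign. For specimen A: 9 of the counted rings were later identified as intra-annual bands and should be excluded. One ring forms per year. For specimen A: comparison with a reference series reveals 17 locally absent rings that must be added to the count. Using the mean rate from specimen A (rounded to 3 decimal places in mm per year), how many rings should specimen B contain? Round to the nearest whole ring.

Specimen A: adjusted count: 393 − 9 + 17 = 401 rings.
A: 508.4 mm over 401 years gives 508.4 / 401 ≈ 1.268 mm/year.
Specimen B: 449.7 mm / 1.268 mm per year = 354.65 years ≈ 355 rings.

355 rings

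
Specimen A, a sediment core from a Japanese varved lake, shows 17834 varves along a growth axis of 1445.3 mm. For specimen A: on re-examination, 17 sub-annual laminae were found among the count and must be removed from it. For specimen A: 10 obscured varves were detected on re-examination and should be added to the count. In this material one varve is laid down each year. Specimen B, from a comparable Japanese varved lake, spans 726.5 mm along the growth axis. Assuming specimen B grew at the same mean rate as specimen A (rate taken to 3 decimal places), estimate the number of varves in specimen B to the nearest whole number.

Specimen A: after corrections the count is 17834 − 17 + 10 = 17827 varves.
A: Extension rate ≈ 1445.3 / 17827 = 0.081 mm per year.
For B, 726.5 / 0.081 = 8969.14 years ≈ 8969 varves.

8969 varves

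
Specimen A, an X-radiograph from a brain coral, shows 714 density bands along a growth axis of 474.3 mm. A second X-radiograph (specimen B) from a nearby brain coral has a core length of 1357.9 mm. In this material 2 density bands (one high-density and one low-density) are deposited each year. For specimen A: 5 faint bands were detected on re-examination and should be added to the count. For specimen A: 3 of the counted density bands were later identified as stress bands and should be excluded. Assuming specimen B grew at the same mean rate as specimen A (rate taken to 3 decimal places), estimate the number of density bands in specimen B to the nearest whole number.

2050 density bands

Specimen A: correcting the raw count gives 714 − 3 + 5 = 716 true density bands.
Specimen A: 716 density bands at 2 per year is 716 / 2 = 358 years.
A: Extension rate ≈ 474.3 / 358 = 1.325 mm/yr.
Specimen B: 1357.9 mm / 1.325 mm per year = 1024.83 years; at 2 density bands per year that is 1024.83 × 2 ≈ 2050 density bands.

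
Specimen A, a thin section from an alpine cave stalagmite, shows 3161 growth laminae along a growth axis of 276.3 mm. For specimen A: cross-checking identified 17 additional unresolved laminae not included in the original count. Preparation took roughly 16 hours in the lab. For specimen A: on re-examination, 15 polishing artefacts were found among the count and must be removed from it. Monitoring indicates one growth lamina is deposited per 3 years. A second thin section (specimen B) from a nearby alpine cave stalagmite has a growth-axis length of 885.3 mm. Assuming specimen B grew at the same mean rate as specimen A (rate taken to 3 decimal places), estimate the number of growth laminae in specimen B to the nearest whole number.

10176 growth laminae

Specimen A: true growth lamina count = 3161 − 15 + 17 = 3163.
Specimen A: at 3 years per growth lamina, 3163 × 3 = 9489 years.
A: Extension rate ≈ 276.3 / 9489 = 0.029 mm per year.
For B, 885.3 / 0.029 = 30527.59 years; at 3 years per growth lamina that is 30527.59 / 3 ≈ 10176 growth laminae.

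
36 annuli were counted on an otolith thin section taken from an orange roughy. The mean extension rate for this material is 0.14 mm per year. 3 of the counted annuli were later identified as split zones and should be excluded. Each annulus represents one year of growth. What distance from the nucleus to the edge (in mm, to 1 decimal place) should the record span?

4.6 mm

True annulus count = 36 − 3 = 33.
33 years at 0.14 mm/year gives 0.14 × 33 = 4.6 mm.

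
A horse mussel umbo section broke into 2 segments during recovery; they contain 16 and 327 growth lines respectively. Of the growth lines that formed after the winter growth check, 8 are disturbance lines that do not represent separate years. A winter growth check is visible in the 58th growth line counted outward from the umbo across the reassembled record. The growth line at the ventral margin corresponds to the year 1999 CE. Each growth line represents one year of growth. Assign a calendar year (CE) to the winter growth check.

Total growth lines = 16 + 327 = 343.
343 − 58 = 285 growth lines lie beyond the winter growth check toward the ventral margin.
285 − 8 false = 277 true growth lines after the winter growth check.
The growth line at the ventral margin is 1999 CE, so the winter growth check dates to 1999 − 277 = 1722 CE.

1722 CE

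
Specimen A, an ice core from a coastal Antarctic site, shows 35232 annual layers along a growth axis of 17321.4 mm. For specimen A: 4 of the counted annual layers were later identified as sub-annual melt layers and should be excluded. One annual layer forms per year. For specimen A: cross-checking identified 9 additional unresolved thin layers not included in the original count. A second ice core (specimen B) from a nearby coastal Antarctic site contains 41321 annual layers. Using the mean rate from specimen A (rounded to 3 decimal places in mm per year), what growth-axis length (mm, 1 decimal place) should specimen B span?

20329.9 mm

Specimen A: correcting the raw count gives 35232 − 4 + 9 = 35237 true annual layers.
A: Mean rate = 17321.4 mm / 35237 years ≈ 0.492 mm/yr.
For B, 0.492 mm/year × 41321 years = 20329.9 mm.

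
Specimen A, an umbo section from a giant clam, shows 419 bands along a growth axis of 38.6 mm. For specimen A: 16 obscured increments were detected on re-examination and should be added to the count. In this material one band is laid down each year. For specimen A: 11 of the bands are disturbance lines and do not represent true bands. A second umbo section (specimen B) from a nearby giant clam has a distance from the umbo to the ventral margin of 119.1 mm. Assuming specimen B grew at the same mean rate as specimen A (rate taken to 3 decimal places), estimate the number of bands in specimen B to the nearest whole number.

1309 bands

Specimen A: after corrections the count is 419 − 11 + 16 = 424 bands.
A: 38.6 mm over 424 years gives 38.6 / 424 ≈ 0.091 mm per year.
For B, 119.1 / 0.091 = 1308.79 years ≈ 1309 bands.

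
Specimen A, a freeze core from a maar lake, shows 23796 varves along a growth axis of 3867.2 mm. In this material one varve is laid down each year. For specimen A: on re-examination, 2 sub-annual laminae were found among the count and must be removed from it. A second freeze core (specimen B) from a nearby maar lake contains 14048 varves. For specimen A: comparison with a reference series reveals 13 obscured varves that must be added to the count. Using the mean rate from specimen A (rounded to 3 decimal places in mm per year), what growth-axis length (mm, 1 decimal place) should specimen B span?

Specimen A: after corrections the count is 23796 − 2 + 13 = 23807 varves.
A: Mean rate = 3867.2 mm / 23807 years ≈ 0.162 mm/year.
Length of B = 0.162 × 14048 = 2275.8 mm.

2275.8 mm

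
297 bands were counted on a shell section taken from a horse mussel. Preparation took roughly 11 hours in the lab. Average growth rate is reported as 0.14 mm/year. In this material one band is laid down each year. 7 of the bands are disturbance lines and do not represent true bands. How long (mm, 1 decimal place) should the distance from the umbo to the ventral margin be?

Correcting the raw count gives 297 − 7 = 290 true bands.
290 years at 0.14 mm/year gives 0.14 × 290 = 40.6 mm.

40.6 mm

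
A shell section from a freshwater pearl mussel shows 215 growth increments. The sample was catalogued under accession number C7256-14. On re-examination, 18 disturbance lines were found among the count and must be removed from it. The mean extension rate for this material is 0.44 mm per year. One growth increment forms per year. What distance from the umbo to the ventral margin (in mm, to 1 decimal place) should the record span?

After corrections the count is 215 − 18 = 197 growth increments.
Predicted length = 0.44 mm/year × 197 years = 86.7 mm.

86.7 mm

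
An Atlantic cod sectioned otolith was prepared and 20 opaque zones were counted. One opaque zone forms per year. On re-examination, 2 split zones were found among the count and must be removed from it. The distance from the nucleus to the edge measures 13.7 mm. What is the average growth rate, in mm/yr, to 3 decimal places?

Correcting the raw count gives 20 − 2 = 18 true opaque zones.
13.7 mm over 18 years gives 13.7 / 18 ≈ 0.761 mm/yr.

0.761 mm/yr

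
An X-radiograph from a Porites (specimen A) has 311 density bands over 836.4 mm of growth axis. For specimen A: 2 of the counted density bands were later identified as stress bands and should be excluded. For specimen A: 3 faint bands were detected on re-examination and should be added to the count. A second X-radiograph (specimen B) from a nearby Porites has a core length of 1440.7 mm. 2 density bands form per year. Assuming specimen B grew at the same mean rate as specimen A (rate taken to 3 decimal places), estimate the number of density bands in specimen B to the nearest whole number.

Specimen A: correcting the raw count gives 311 − 2 + 3 = 312 true density bands.
Specimen A: dividing by 2 density bands per year: 312 / 2 = 156 years.
A: 836.4 mm over 156 years gives 836.4 / 156 ≈ 5.362 mm/yr.
Specimen B: 1440.7 mm / 5.362 mm per year = 268.69 years; at 2 density bands per year that is 268.69 × 2 ≈ 537 density bands.

537 density bands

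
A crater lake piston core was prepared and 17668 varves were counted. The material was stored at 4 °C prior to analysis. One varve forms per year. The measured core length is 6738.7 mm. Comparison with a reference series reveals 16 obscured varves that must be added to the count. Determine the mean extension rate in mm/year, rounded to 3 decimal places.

After corrections the count is 17668 + 16 = 17684 varves.
6738.7 mm over 17684 years gives 6738.7 / 17684 ≈ 0.381 mm/year.

0.381 mm/year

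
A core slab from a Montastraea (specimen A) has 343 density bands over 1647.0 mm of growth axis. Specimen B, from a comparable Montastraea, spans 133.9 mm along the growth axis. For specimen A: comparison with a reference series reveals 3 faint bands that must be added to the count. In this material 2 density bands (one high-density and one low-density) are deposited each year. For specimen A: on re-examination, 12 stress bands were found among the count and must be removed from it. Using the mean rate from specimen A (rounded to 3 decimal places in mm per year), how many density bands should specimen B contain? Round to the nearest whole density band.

27 density bands

Specimen A: adjusted count: 343 − 12 + 3 = 334 density bands.
Specimen A: dividing by 2 density bands per year: 334 / 2 = 167 years.
A: 1647.0 mm over 167 years gives 1647.0 / 167 ≈ 9.862 mm/year.
B spans 133.9 / 9.862 = 13.58 years; at 2 density bands per year that is 13.58 × 2 ≈ 27 density bands.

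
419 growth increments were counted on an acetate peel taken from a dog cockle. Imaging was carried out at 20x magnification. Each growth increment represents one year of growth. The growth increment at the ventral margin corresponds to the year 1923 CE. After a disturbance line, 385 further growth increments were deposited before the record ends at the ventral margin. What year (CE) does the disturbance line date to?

1538 CE

385 growth increments formed after the disturbance line.
Counting back 385 years from 1923 CE places the disturbance line in 1923 − 385 = 1538 CE.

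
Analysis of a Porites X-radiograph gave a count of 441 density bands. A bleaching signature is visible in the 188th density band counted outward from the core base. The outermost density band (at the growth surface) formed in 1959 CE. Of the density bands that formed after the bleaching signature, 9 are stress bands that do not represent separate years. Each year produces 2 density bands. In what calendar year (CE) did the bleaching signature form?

441 − 188 = 253 density bands lie beyond the bleaching signature toward the growth surface.
253 − 9 false = 244 true density bands after the bleaching signature.
Dividing by 2 density bands per year: 244 / 2 = 122 years.
Counting back 122 years from 1959 CE places the bleaching signature in 1959 − 122 = 1837 CE.

1837 CE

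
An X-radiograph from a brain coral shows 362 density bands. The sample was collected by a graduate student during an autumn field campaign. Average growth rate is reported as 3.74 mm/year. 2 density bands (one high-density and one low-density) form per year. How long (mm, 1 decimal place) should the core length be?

676.9 mm

362 density bands at 2 per year is 362 / 2 = 181 years.
Length ≈ 3.74 × 181 = 676.9 mm.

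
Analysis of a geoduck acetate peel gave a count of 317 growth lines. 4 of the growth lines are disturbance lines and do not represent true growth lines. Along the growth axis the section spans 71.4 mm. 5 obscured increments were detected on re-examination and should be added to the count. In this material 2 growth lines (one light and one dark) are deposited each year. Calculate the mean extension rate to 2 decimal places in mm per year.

0.45 mm per year

After corrections the count is 317 − 4 + 5 = 318 growth lines.
Dividing by 2 growth lines per year: 318 / 2 = 159 years.
Extension rate ≈ 71.4 / 159 = 0.45 mm per year.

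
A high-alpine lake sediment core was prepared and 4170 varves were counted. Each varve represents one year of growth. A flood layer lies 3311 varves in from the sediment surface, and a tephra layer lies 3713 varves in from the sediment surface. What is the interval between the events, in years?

3713 − 3311 = 402 varves lie between the two events.
One varve per year makes the interval 402 years.

402 years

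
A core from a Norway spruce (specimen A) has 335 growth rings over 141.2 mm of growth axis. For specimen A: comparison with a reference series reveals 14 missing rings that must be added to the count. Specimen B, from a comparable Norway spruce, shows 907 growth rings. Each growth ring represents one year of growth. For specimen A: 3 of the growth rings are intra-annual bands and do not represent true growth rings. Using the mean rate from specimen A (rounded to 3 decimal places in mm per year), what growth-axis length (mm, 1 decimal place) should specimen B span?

370.1 mm

Specimen A: after corrections the count is 335 − 3 + 14 = 346 growth rings.
A: Mean rate = 141.2 mm / 346 years ≈ 0.408 mm per year.
Length of B = 0.408 × 907 = 370.1 mm.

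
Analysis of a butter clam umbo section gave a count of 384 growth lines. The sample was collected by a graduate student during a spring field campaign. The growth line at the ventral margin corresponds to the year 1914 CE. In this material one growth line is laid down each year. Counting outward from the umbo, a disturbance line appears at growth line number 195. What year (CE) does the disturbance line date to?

1725 CE

The disturbance line sits at growth line 195 from the umbo, so 384 − 195 = 189 growth lines formed after it.
The growth line at the ventral margin is 1914 CE, so the disturbance line dates to 1914 − 189 = 1725 CE.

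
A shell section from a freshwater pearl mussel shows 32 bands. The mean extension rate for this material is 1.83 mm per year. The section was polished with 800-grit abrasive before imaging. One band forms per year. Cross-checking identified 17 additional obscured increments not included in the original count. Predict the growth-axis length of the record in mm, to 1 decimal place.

89.7 mm

Correcting the raw count gives 32 + 17 = 49 true bands.
Length ≈ 1.83 × 49 = 89.7 mm.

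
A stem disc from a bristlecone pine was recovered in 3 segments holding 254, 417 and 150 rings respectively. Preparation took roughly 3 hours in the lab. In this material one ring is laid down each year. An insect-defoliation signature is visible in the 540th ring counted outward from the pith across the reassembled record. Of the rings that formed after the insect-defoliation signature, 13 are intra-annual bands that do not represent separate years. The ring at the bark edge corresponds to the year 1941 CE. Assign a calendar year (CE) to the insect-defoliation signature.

1673 CE

Total rings = 254 + 417 + 150 = 821.
Between ring 540 and the bark edge there are 821 − 540 = 281 rings.
Excluding 13 false rings: 281 − 13 = 268.
Counting back 268 years from 1941 CE places the insect-defoliation signature in 1941 − 268 = 1673 CE.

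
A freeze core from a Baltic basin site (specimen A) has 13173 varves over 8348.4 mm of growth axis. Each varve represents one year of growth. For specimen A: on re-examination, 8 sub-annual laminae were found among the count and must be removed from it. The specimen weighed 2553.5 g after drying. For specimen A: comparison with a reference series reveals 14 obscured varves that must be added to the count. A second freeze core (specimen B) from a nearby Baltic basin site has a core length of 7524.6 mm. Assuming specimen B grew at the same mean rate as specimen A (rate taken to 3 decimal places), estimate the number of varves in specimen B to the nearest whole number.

11887 varves

Specimen A: true varve count = 13173 − 8 + 14 = 13179.
A: 8348.4 mm over 13179 years gives 8348.4 / 13179 ≈ 0.633 mm per year.
For B, 7524.6 / 0.633 = 11887.20 years ≈ 11887 varves.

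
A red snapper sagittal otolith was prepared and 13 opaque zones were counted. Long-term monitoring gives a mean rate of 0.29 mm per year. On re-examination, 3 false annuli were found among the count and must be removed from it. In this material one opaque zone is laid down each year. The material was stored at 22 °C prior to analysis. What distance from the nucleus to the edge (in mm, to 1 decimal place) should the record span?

2.9 mm

Adjusted count: 13 − 3 = 10 opaque zones.
Predicted length = 0.29 mm/year × 10 years = 2.9 mm.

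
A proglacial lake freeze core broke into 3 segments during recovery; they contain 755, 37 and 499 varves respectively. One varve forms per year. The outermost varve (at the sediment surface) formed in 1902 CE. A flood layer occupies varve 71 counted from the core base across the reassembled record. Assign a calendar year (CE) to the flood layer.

682 CE

Total varves = 755 + 37 + 499 = 1291.
Between varve 71 and the sediment surface there are 1291 − 71 = 1220 varves.
The varve at the sediment surface is 1902 CE, so the flood layer dates to 1902 − 1220 = 682 CE.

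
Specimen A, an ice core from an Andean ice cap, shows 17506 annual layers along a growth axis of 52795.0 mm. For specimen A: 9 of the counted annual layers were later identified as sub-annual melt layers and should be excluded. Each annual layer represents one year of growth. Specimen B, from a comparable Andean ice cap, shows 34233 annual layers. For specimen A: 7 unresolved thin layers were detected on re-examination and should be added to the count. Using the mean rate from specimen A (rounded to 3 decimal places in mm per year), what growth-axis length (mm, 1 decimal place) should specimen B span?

Specimen A: adjusted count: 17506 − 9 + 7 = 17504 annual layers.
A: 52795.0 mm over 17504 years gives 52795.0 / 17504 ≈ 3.016 mm/year.
Length of B = 3.016 × 34233 = 103246.7 mm.

103246.7 mm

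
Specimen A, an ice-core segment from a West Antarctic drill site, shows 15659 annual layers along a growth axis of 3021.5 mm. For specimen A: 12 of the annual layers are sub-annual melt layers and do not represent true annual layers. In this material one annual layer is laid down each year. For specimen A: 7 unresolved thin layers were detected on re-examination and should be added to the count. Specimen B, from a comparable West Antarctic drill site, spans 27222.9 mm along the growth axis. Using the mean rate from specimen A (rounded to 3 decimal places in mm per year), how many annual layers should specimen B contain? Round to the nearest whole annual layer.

141051 annual layers

Specimen A: correcting the raw count gives 15659 − 12 + 7 = 15654 true annual layers.
A: Mean rate = 3021.5 mm / 15654 years ≈ 0.193 mm/year.
Specimen B: 27222.9 mm / 0.193 mm per year = 141051.30 years ≈ 141051 annual layers.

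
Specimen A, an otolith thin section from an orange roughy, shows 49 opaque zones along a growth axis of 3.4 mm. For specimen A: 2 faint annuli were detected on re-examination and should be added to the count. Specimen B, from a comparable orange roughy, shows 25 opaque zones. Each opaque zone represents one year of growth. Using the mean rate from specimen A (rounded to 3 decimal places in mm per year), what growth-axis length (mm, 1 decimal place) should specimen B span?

Specimen A: after corrections the count is 49 + 2 = 51 opaque zones.
A: Mean rate = 3.4 mm / 51 years ≈ 0.067 mm/yr.
B's length ≈ 0.067 × 25 = 1.7 mm.

1.7 mm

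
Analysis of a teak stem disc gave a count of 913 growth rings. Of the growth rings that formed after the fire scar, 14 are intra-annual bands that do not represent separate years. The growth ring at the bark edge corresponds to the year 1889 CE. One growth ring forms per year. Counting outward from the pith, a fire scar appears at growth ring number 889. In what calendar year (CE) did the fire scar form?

913 − 889 = 24 growth rings lie beyond the fire scar toward the bark edge.
24 − 14 false = 10 true growth rings after the fire scar.
1889 − 10 = 1879 CE.

1879 CE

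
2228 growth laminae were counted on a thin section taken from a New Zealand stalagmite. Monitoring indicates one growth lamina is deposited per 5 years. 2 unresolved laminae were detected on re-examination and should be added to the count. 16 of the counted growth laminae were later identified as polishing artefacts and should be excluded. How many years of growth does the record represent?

True growth lamina count = 2228 − 16 + 2 = 2214.
At 5 years per growth lamina, 2214 × 5 = 11070 years.

11070 years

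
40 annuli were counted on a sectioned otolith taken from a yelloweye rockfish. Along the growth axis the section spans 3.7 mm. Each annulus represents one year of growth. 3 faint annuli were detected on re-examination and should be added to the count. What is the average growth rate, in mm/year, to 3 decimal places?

True annulus count = 40 + 3 = 43.
Extension rate ≈ 3.7 / 43 = 0.086 mm/year.

0.086 mm/year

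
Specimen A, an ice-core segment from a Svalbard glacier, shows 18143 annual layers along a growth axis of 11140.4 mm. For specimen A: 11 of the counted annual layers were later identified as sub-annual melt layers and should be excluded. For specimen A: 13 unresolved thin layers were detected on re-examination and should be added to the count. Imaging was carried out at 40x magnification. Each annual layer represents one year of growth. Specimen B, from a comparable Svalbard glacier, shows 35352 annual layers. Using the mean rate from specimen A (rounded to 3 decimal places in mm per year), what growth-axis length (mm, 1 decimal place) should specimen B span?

Specimen A: correcting the raw count gives 18143 − 11 + 13 = 18145 true annual layers.
A: 11140.4 mm over 18145 years gives 11140.4 / 18145 ≈ 0.614 mm/year.
For B, 0.614 mm/year × 35352 years = 21706.1 mm.

21706.1 mm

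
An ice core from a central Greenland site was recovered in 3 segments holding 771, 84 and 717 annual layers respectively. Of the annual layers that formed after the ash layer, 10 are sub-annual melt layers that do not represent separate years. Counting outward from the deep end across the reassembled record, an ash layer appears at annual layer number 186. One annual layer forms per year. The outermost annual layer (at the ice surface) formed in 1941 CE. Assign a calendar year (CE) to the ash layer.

565 CE

Total annual layers = 771 + 84 + 717 = 1572.
Between annual layer 186 and the ice surface there are 1572 − 186 = 1386 annual layers.
1386 − 10 false = 1376 true annual layers after the ash layer.
1941 − 1376 = 565 CE.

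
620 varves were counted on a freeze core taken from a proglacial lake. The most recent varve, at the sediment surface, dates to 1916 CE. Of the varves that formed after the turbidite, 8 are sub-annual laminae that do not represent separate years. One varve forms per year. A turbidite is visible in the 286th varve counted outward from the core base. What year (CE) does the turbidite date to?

Between varve 286 and the sediment surface there are 620 − 286 = 334 varves.
Removing the 8 false varves leaves 334 − 8 = 326 true varves beyond the turbidite.
The varve at the sediment surface is 1916 CE, so the turbidite dates to 1916 − 326 = 1590 CE.

1590 CE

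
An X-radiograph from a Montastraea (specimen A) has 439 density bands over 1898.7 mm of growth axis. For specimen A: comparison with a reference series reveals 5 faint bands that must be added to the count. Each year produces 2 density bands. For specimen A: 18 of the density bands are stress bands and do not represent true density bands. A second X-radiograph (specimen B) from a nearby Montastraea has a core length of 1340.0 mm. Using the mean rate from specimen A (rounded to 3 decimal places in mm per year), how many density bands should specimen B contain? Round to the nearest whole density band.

301 density bands

Specimen A: correcting the raw count gives 439 − 18 + 5 = 426 true density bands.
Specimen A: 426 density bands at 2 per year is 426 / 2 = 213 years.
A: 1898.7 mm over 213 years gives 1898.7 / 213 ≈ 8.914 mm/yr.
B spans 1340.0 / 8.914 = 150.33 years; at 2 density bands per year that is 150.33 × 2 ≈ 301 density bands.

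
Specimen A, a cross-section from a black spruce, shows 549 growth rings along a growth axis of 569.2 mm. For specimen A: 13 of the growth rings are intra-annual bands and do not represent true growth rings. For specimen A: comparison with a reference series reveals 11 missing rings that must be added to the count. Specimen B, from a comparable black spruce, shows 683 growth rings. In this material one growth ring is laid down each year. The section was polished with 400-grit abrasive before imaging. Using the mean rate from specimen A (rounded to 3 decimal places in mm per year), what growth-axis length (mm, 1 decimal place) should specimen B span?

711.0 mm

Specimen A: true growth ring count = 549 − 13 + 11 = 547.
A: 569.2 mm over 547 years gives 569.2 / 547 ≈ 1.041 mm/year.
Length of B = 1.041 × 683 = 711.0 mm.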